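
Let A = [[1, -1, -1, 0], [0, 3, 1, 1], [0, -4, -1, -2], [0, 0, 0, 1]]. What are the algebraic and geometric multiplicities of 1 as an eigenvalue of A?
The characteristic polynomial is (x - 1)^4, so the factor x - 1 appears with exponent 4: the algebraic multiplicity is 4.

rank(A - I) = 2, so the eigenspace has dimension 4 - 2 = 2: the geometric multiplicity is 2.

Since 2 < 4, A is not diagonalizable.

algebraic multiplicity 4, geometric multiplicity 2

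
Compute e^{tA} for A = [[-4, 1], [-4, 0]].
e^{tA} = [[(1 - 2*t)*e^{-2*t}, t*e^{-2*t}], [-4*t*e^{-2*t}, (2*t + 1)*e^{-2*t}]]

A has Jordan form J = [[-2, 1], [0, -2]] with A = PJP^{-1}, so e^{tA} = P e^{tJ} P^{-1}.

For a Jordan block J_k(λ), e^{tJ_k(λ)} = e^{λt} · (I + tN + t^2 N^2/2! + ... + t^{k-1} N^{k-1}/(k-1)!) where N is the nilpotent superdiagonal part.

Assembling the blocks and conjugating back gives the entries of e^{tA} as shown above.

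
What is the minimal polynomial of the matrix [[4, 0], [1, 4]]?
The characteristic polynomial factors as (x - 4)^2. The minimal polynomial is ∏(x - λ)^{k_λ} where k_λ is the size of the largest Jordan block at λ.

For λ = 4: rank(A - 4I) = 1, and the largest Jordan block has size 2 (the smallest k with rank((A - 4I)^k) = rank((A - 4I)^(k+1))).

So m_A(x) = (x - 4)^2.

m_A(x) = (x - 4)^2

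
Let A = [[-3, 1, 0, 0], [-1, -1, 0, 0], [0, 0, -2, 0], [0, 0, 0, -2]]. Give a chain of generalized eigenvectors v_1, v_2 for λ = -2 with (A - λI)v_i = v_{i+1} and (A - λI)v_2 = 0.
We seek v_1 ∈ ker((A + 2I)^2) \ ker(A + 2I), then set v_{i+1} = (A + 2I) v_i.

One such chain is v_1 = [[0, 1, 0, 0]]^T, v_2 = [[1, 1, 0, 0]]^T. Check: (A + 2I) v_2 = [[0, 0, 0, 0]]^T = 0.

v_1 = [[0, 1, 0, 0]]^T, v_2 = [[1, 1, 0, 0]]^T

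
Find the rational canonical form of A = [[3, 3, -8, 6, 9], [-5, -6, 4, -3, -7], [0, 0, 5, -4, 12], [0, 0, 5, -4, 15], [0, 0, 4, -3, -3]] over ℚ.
The invariant factors of A (the non-unit diagonal entries of the Smith normal form of xI - A over ℚ[x]) are x^2 + 3x - 3, (x - 1)(x^2 + 3x - 3), each dividing the next. The characteristic polynomial is their product, (x - 1)(x^2 + 3x - 3)^2.

The rational canonical form is the block-diagonal matrix of companion matrices C(f_i):
R = [[0, 3, 0, 0, 0], [1, -3, 0, 0, 0], [0, 0, 0, 0, -3], [0, 0, 1, 0, 6], [0, 0, 0, 1, -2]].

Note the characteristic polynomial does not split into linear factors over ℚ, so A has no Jordan form over ℚ; the rational canonical form exists over any field.

R = [[0, 3, 0, 0, 0], [1, -3, 0, 0, 0], [0, 0, 0, 0, -3], [0, 0, 1, 0, 6], [0, 0, 0, 1, -2]]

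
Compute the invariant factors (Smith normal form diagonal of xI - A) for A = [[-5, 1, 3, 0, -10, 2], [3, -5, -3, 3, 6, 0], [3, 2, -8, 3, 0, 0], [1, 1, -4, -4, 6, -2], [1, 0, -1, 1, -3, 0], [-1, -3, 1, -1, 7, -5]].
The Jordan structure of A has elementary divisors (x + 5)^2, (x + 5)^2, (x + 5)^2. Arranging the block sizes at each eigenvalue in decreasing order and taking row products gives the invariant factors.

Invariant factors (smallest first, each dividing the next): (x + 5)^2, (x + 5)^2, (x + 5)^2.

Check: the last factor (x + 5)^2 is the minimal polynomial, and the product (x + 5)^6 is the characteristic polynomial.

(x + 5)^2, (x + 5)^2, (x + 5)^2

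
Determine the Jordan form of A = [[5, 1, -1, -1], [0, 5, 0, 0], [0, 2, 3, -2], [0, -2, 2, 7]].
J = [[5, 1, 0, 0], [0, 5, 0, 0], [0, 0, 5, 0], [0, 0, 0, 5]]

The characteristic polynomial is det(xI - A) = (x - 5)^4, so the eigenvalues are 5 (algebraic multiplicity 4).

For λ = 5: rank(A - 5I) = 1, rank((A - 5I)^2) = 0. The eigenspace has dimension 4 - 1 = 3, so there are 3 Jordan blocks; the rank sequence gives block sizes [2, 1, 1].

Assembling the blocks gives the Jordan form J above.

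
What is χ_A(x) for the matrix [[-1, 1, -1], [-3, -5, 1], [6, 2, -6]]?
χ_A(x) = (x + 4)^3

xI - A = [[x + 1, -1, 1], [3, x + 5, -1], [-6, -2, x + 6]].

Expanding det(xI - A) along the first row:
det(xI - A) = + (x + 1)·det([[x + 5, -1], [-2, x + 6]]) - (-1)·det([[3, -1], [-6, x + 6]]) + (1)·det([[3, x + 5], [-6, -2]]).

Evaluating gives χ_A(x) = x^3 + 12x^2 + 48x + 64 = (x + 4)^3.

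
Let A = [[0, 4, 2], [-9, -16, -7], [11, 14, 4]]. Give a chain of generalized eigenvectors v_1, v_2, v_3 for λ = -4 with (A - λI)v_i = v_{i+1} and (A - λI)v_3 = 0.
v_1 = [[1, -2, 2]]^T, v_2 = [[0, 1, -1]]^T, v_3 = [[2, -5, 6]]^T

We seek v_1 ∈ ker((A + 4I)^3) \ ker((A + 4I)^2), then set v_{i+1} = (A + 4I) v_i.

One such chain is v_1 = [[1, -2, 2]]^T, v_2 = [[0, 1, -1]]^T, v_3 = [[2, -5, 6]]^T. Check: (A + 4I) v_3 = [[0, 0, 0]]^T = 0.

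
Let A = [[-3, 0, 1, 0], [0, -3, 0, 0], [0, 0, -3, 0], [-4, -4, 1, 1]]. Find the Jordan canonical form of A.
J = [[-3, 1, 0, 0], [0, -3, 0, 0], [0, 0, -3, 0], [0, 0, 0, 1]]

The characteristic polynomial is det(xI - A) = (x - 1)(x + 3)^3, so the eigenvalues are -3 (algebraic multiplicity 3), 1 (algebraic multiplicity 1).

For λ = -3: rank(A + 3I) = 2, rank((A + 3I)^2) = 1. The eigenspace has dimension 4 - 2 = 2, so there are 2 Jordan blocks; the rank sequence gives block sizes [2, 1].

For λ = 1: algebraic multiplicity 1 gives one 1×1 block.

Assembling the blocks gives the Jordan form J above.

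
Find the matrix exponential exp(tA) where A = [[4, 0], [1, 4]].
e^{tA} = [[e^{4*t}, 0], [t*e^{4*t}, e^{4*t}]]

A has Jordan form J = [[4, 1], [0, 4]] with A = PJP^{-1}, so e^{tA} = P e^{tJ} P^{-1}.

For a Jordan block J_k(λ), e^{tJ_k(λ)} = e^{λt} · (I + tN + t^2 N^2/2! + ... + t^{k-1} N^{k-1}/(k-1)!) where N is the nilpotent superdiagonal part.

Assembling the blocks and conjugating back gives the entries of e^{tA} as shown above.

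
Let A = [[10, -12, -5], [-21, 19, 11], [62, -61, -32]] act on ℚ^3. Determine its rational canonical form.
R = [[0, 0, -5], [1, 0, 9], [0, 1, -3]]

The invariant factors of A (the non-unit diagonal entries of the Smith normal form of xI - A over ℚ[x]) are (x - 1)^2(x + 5), each dividing the next. The characteristic polynomial is their product, (x - 1)^2(x + 5).

The rational canonical form is the block-diagonal matrix of companion matrices C(f_i):
R = [[0, 0, -5], [1, 0, 9], [0, 1, -3]].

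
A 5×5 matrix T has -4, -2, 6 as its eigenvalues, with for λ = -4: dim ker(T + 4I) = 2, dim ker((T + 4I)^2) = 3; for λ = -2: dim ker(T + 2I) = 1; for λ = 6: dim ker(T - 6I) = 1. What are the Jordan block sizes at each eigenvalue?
λ = -4: successive nullity increments [2, 1] count blocks of size ≥ k; block sizes are [2, 1].
λ = -2: successive nullity increments [1] count blocks of size ≥ k; block sizes are [1].
λ = 6: successive nullity increments [1] count blocks of size ≥ k; block sizes are [1].

Jordan blocks: (-4, 2), (-4, 1), (-2, 1), (6, 1)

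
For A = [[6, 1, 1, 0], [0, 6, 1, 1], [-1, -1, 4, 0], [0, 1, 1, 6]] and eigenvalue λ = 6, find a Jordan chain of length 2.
v_1 = [[-1, 0, 1, 0]]^T, v_2 = [[1, 1, -1, 1]]^T

We seek v_1 ∈ ker((A - 6I)^2) \ ker(A - 6I), then set v_{i+1} = (A - 6I) v_i.

One such chain is v_1 = [[-1, 0, 1, 0]]^T, v_2 = [[1, 1, -1, 1]]^T. Check: (A - 6I) v_2 = [[0, 0, 0, 0]]^T = 0.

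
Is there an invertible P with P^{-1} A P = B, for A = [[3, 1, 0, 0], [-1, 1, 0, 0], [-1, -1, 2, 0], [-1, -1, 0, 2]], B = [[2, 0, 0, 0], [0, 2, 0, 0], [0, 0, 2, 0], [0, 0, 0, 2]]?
Both have characteristic polynomial (x - 2)^4, but the minimal polynomial of A is (x - 2)^2 while the minimal polynomial of B is x - 2. The minimal polynomial is a similarity invariant, so A and B are not similar.

No.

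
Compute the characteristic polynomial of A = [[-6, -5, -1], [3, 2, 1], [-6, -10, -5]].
xI - A = [[x + 6, 5, 1], [-3, x - 2, -1], [6, 10, x + 5]].

Expanding det(xI - A) along the first row:
det(xI - A) = + (x + 6)·det([[x - 2, -1], [10, x + 5]]) - (5)·det([[-3, -1], [6, x + 5]]) + (1)·det([[-3, x - 2], [6, 10]]).

Evaluating gives χ_A(x) = x^3 + 9x^2 + 27x + 27 = (x + 3)^3.

χ_A(x) = (x + 3)^3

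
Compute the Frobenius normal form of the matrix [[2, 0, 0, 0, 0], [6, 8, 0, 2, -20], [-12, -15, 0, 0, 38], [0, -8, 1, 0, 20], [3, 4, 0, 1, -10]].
The invariant factors of A (the non-unit diagonal entries of the Smith normal form of xI - A over ℚ[x]) are x - 2, x(x - 2)(x + 2)^2, each dividing the next. The characteristic polynomial is their product, x(x - 2)^2(x + 2)^2.

The rational canonical form is the block-diagonal matrix of companion matrices C(f_i):
R = [[2, 0, 0, 0, 0], [0, 0, 0, 0, 0], [0, 1, 0, 0, 8], [0, 0, 1, 0, 4], [0, 0, 0, 1, -2]].

R = [[2, 0, 0, 0, 0], [0, 0, 0, 0, 0], [0, 1, 0, 0, 8], [0, 0, 1, 0, 4], [0, 0, 0, 1, -2]]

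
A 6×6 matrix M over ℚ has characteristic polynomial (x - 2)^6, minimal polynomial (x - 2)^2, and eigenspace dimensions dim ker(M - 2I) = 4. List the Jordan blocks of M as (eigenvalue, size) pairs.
λ = 2: algebraic multiplicity 6 (exponent in χ_M), largest block size 2 (exponent in m_M), 4 blocks (geometric multiplicity). These force block sizes [2, 2, 1, 1].

Jordan blocks: (2, 2), (2, 2), (2, 1), (2, 1)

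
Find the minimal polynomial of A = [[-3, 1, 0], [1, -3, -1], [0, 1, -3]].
m_A(x) = (x + 3)^3

The characteristic polynomial factors as (x + 3)^3. The minimal polynomial is ∏(x - λ)^{k_λ} where k_λ is the size of the largest Jordan block at λ.

For λ = -3: rank(A + 3I) = 2, and the largest Jordan block has size 3 (the smallest k with rank((A + 3I)^k) = rank((A + 3I)^(k+1))).

So m_A(x) = (x + 3)^3.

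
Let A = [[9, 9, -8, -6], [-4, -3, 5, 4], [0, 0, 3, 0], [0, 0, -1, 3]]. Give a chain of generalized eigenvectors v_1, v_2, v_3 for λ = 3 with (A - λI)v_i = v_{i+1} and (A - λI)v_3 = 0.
We seek v_1 ∈ ker((A - 3I)^3) \ ker((A - 3I)^2), then set v_{i+1} = (A - 3I) v_i.

One such chain is v_1 = [[3, 0, 1, 2]]^T, v_2 = [[-2, 1, 0, -1]]^T, v_3 = [[3, -2, 0, 0]]^T. Check: (A - 3I) v_3 = [[0, 0, 0, 0]]^T = 0.

v_1 = [[3, 0, 1, 2]]^T, v_2 = [[-2, 1, 0, -1]]^T, v_3 = [[3, -2, 0, 0]]^T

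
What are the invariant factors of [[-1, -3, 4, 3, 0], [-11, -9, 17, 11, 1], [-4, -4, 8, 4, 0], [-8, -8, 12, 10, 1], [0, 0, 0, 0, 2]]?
The Jordan structure of A has elementary divisors (x - 2)^3, (x - 2)^2. Arranging the block sizes at each eigenvalue in decreasing order and taking row products gives the invariant factors.

Invariant factors (smallest first, each dividing the next): (x - 2)^2, (x - 2)^3.

Check: the last factor (x - 2)^3 is the minimal polynomial, and the product (x - 2)^5 is the characteristic polynomial.

(x - 2)^2, (x - 2)^3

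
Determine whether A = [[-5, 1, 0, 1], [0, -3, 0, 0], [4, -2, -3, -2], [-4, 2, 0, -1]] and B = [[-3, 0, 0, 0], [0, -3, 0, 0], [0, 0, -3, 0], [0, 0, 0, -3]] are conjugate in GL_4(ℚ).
Both have characteristic polynomial (x + 3)^4, but the minimal polynomial of A is (x + 3)^2 while the minimal polynomial of B is x + 3. The minimal polynomial is a similarity invariant, so A and B are not similar.

No.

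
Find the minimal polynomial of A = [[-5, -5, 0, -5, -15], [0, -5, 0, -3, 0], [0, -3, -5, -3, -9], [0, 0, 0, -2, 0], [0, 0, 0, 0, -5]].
m_A(x) = (x + 2)(x + 5)^2

The characteristic polynomial factors as (x + 2)(x + 5)^4. The minimal polynomial is ∏(x - λ)^{k_λ} where k_λ is the size of the largest Jordan block at λ.

For λ = -5: rank(A + 5I) = 2, and the largest Jordan block has size 2 (the smallest k with rank((A + 5I)^k) = rank((A + 5I)^(k+1))).
For λ = -2: rank(A + 2I) = 4, and the largest Jordan block has size 1 (the smallest k with rank((A + 2I)^k) = rank((A + 2I)^(k+1))).

So m_A(x) = (x + 2)(x + 5)^2.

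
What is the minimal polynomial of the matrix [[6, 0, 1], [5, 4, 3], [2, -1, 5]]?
m_A(x) = (x - 5)^3

The characteristic polynomial factors as (x - 5)^3. The minimal polynomial is ∏(x - λ)^{k_λ} where k_λ is the size of the largest Jordan block at λ.

For λ = 5: rank(A - 5I) = 2, and the largest Jordan block has size 3 (the smallest k with rank((A - 5I)^k) = rank((A - 5I)^(k+1))).

So m_A(x) = (x - 5)^3.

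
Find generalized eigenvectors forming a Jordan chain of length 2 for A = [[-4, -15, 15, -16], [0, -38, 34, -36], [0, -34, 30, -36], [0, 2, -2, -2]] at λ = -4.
We seek v_1 ∈ ker((A + 4I)^2) \ ker(A + 4I), then set v_{i+1} = (A + 4I) v_i.

One such chain is v_1 = [[8, 21, 20, -1]]^T, v_2 = [[1, 2, 2, 0]]^T. Check: (A + 4I) v_2 = [[0, 0, 0, 0]]^T = 0.

v_1 = [[8, 21, 20, -1]]^T, v_2 = [[1, 2, 2, 0]]^T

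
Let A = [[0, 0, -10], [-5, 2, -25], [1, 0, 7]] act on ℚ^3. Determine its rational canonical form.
The invariant factors of A (the non-unit diagonal entries of the Smith normal form of xI - A over ℚ[x]) are x - 2, (x - 5)(x - 2), each dividing the next. The characteristic polynomial is their product, (x - 5)(x - 2)^2.

The rational canonical form is the block-diagonal matrix of companion matrices C(f_i):
R = [[2, 0, 0], [0, 0, -10], [0, 1, 7]].

R = [[2, 0, 0], [0, 0, -10], [0, 1, 7]]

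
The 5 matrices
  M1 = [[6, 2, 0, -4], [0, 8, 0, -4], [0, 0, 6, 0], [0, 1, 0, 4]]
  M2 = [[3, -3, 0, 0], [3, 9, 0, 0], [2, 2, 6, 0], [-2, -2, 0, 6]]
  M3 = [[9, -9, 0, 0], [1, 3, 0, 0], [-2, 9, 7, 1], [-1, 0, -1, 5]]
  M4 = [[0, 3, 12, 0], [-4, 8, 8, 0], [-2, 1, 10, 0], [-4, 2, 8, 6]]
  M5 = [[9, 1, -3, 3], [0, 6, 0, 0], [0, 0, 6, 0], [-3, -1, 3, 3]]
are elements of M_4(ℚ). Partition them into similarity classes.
Characteristic polynomials: χ_{M1} = (x - 6)^4, χ_{M2} = (x - 6)^4, χ_{M3} = (x - 6)^4, χ_{M4} = (x - 6)^4, χ_{M5} = (x - 6)^4.

{M1, M2, M4, M5}: invariant factors x - 6, x - 6, (x - 6)^2.

{M3}: invariant factors (x - 6)^2, (x - 6)^2.

Matrices are similar if and only if their invariant-factor lists agree; the partition into similarity classes is {M1, M2, M4, M5}, {M3}.

2 classes: {M1, M2, M4, M5}, {M3}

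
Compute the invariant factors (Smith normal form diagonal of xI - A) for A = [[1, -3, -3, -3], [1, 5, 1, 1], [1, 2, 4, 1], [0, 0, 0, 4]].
The Jordan structure of A has elementary divisors (x - 3)^2, (x - 4), (x - 4). Arranging the block sizes at each eigenvalue in decreasing order and taking row products gives the invariant factors.

Invariant factors (smallest first, each dividing the next): x - 4, (x - 4)(x - 3)^2.

Check: the last factor (x - 4)(x - 3)^2 is the minimal polynomial, and the product (x - 4)^2(x - 3)^2 is the characteristic polynomial.

x - 4, (x - 4)(x - 3)^2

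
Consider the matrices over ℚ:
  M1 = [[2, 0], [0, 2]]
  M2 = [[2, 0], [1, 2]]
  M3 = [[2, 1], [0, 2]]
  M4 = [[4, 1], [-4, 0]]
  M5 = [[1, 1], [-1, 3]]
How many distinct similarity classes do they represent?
Characteristic polynomials: χ_{M1} = (x - 2)^2, χ_{M2} = (x - 2)^2, χ_{M3} = (x - 2)^2, χ_{M4} = (x - 2)^2, χ_{M5} = (x - 2)^2.

{M1}: invariant factors x - 2, x - 2.

{M2, M3, M4, M5}: invariant factors (x - 2)^2.

Matrices are similar if and only if their invariant-factor lists agree; the partition into similarity classes is {M1}, {M2, M3, M4, M5}.

2 classes: {M1}, {M2, M3, M4, M5}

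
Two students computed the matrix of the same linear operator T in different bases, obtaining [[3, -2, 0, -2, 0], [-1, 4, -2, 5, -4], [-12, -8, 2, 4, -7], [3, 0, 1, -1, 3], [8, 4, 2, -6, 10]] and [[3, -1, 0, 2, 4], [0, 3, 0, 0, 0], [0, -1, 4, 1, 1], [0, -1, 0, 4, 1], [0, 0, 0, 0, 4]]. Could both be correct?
Yes.

Two matrices over a field are similar if and only if they have the same invariant factors.

Both A and B have characteristic polynomial (x - 4)^3(x - 3)^2 and minimal polynomial (x - 4)^3(x - 3)^2. Computing further, both have invariant factors (x - 4)^3(x - 3)^2. Hence A and B are similar.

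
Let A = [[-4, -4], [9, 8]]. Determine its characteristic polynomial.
xI - A = [[x + 4, 4], [-9, x - 8]].

Expanding det(xI - A) along the first row:
det(xI - A) = + (x + 4)·det([[x - 8]]) - (4)·det([[-9]]).

Evaluating gives χ_A(x) = x^2 - 4x + 4 = (x - 2)^2.

χ_A(x) = (x - 2)^2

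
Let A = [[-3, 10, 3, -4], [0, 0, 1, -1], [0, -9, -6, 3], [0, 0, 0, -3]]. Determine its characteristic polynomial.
xI - A = [[x + 3, -10, -3, 4], [0, x, -1, 1], [0, 9, x + 6, -3], [0, 0, 0, x + 3]].

Expanding det(xI - A) along the first row:
det(xI - A) = + (x + 3)·det([[x, -1, 1], [9, x + 6, -3], [0, 0, x + 3]]) - (-10)·det([[0, -1, 1], [0, x + 6, -3], [0, 0, x + 3]]) + (-3)·det([[0, x, 1], [0, 9, -3], [0, 0, x + 3]]) - (4)·det([[0, x, -1], [0, 9, x + 6], [0, 0, 0]]).

Evaluating gives χ_A(x) = x^4 + 12x^3 + 54x^2 + 108x + 81 = (x + 3)^4.

χ_A(x) = (x + 3)^4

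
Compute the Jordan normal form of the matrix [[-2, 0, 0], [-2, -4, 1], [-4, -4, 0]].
J = [[-2, 1, 0], [0, -2, 0], [0, 0, -2]]

The characteristic polynomial is det(xI - A) = (x + 2)^3, so the eigenvalues are -2 (algebraic multiplicity 3).

For λ = -2: rank(A + 2I) = 1, rank((A + 2I)^2) = 0. The eigenspace has dimension 3 - 1 = 2, so there are 2 Jordan blocks; the rank sequence gives block sizes [2, 1].

Assembling the blocks gives the Jordan form J above.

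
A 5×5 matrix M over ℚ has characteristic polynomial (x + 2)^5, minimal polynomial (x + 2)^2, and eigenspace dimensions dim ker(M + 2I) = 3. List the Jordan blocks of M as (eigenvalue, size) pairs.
λ = -2: algebraic multiplicity 5 (exponent in χ_M), largest block size 2 (exponent in m_M), 3 blocks (geometric multiplicity). These force block sizes [2, 2, 1].

Jordan blocks: (-2, 2), (-2, 2), (-2, 1)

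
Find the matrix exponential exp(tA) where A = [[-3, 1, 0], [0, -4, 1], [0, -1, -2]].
A has Jordan form J = [[-3, 1, 0], [0, -3, 1], [0, 0, -3]] with A = PJP^{-1}, so e^{tA} = P e^{tJ} P^{-1}.

For a Jordan block J_k(λ), e^{tJ_k(λ)} = e^{λt} · (I + tN + t^2 N^2/2! + ... + t^{k-1} N^{k-1}/(k-1)!) where N is the nilpotent superdiagonal part.

Assembling the blocks and conjugating back gives the entries of e^{tA} as shown above.

e^{tA} = [[e^{-3*t}, t*(2 - t)*e^{-3*t}/2, t^2*e^{-3*t}/2], [0, (1 - t)*e^{-3*t}, t*e^{-3*t}], [0, -t*e^{-3*t}, (t + 1)*e^{-3*t}]]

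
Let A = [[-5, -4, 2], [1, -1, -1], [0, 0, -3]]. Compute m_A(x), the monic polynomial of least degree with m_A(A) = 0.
m_A(x) = (x + 3)^2

The characteristic polynomial factors as (x + 3)^3. The minimal polynomial is ∏(x - λ)^{k_λ} where k_λ is the size of the largest Jordan block at λ.

For λ = -3: rank(A + 3I) = 1, and the largest Jordan block has size 2 (the smallest k with rank((A + 3I)^k) = rank((A + 3I)^(k+1))).

So m_A(x) = (x + 3)^2.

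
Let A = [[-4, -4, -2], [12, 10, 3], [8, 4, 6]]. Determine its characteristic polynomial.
χ_A(x) = (x - 4)^3

xI - A = [[x + 4, 4, 2], [-12, x - 10, -3], [-8, -4, x - 6]].

Expanding det(xI - A) along the first row:
det(xI - A) = + (x + 4)·det([[x - 10, -3], [-4, x - 6]]) - (4)·det([[-12, -3], [-8, x - 6]]) + (2)·det([[-12, x - 10], [-8, -4]]).

Evaluating gives χ_A(x) = x^3 - 12x^2 + 48x - 64 = (x - 4)^3.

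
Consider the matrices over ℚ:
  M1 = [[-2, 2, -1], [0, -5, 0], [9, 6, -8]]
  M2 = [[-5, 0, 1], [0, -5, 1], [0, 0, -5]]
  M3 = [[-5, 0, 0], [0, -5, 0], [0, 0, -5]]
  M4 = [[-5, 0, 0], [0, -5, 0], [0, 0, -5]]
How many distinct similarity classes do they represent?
Characteristic polynomials: χ_{M1} = (x + 5)^3, χ_{M2} = (x + 5)^3, χ_{M3} = (x + 5)^3, χ_{M4} = (x + 5)^3.

{M1, M2}: invariant factors x + 5, (x + 5)^2.

{M3, M4}: invariant factors x + 5, x + 5, x + 5.

Matrices are similar if and only if their invariant-factor lists agree; the partition into similarity classes is {M1, M2}, {M3, M4}.

2 classes: {M1, M2}, {M3, M4}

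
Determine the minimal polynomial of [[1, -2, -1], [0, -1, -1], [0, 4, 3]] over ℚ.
The characteristic polynomial factors as (x - 1)^3. The minimal polynomial is ∏(x - λ)^{k_λ} where k_λ is the size of the largest Jordan block at λ.

For λ = 1: rank(A - I) = 1, and the largest Jordan block has size 2 (the smallest k with rank((A - I)^k) = rank((A - I)^(k+1))).

So m_A(x) = (x - 1)^2.

m_A(x) = (x - 1)^2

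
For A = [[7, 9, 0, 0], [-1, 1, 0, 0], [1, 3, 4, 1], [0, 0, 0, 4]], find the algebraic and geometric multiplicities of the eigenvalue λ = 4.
algebraic multiplicity 4, geometric multiplicity 2

The characteristic polynomial is (x - 4)^4, so the factor x - 4 appears with exponent 4: the algebraic multiplicity is 4.

rank(A - 4I) = 2, so the eigenspace has dimension 4 - 2 = 2: the geometric multiplicity is 2.

Since 2 < 4, A is not diagonalizable.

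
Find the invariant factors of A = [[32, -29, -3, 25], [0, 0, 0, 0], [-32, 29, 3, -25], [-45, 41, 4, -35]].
x, x^3

The Jordan structure of A has elementary divisors x^3, x. Arranging the block sizes at each eigenvalue in decreasing order and taking row products gives the invariant factors.

Invariant factors (smallest first, each dividing the next): x, x^3.

Check: the last factor x^3 is the minimal polynomial, and the product x^4 is the characteristic polynomial.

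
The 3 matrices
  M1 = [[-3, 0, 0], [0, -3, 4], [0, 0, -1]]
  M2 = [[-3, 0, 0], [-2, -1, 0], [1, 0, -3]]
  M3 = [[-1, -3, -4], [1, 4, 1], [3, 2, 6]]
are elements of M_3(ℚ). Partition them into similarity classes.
3 classes: {M1}, {M2}, {M3}

Characteristic polynomials: χ_{M1} = (x + 1)(x + 3)^2, χ_{M2} = (x + 1)(x + 3)^2, χ_{M3} = (x - 3)^3.

{M1}: invariant factors x + 3, (x + 1)(x + 3).

{M2}: invariant factors (x + 1)(x + 3)^2.

{M3}: invariant factors (x - 3)^3.

Matrices are similar if and only if their invariant-factor lists agree; the partition into similarity classes is {M1}, {M2}, {M3}.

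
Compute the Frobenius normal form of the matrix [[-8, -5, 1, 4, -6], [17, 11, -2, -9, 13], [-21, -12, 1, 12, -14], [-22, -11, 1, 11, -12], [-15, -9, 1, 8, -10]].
The invariant factors of A (the non-unit diagonal entries of the Smith normal form of xI - A over ℚ[x]) are (x - 3)(x^2 - x - 1)^2, each dividing the next. The characteristic polynomial is their product, (x - 3)(x^2 - x - 1)^2.

The rational canonical form is the block-diagonal matrix of companion matrices C(f_i):
R = [[0, 0, 0, 0, 3], [1, 0, 0, 0, 5], [0, 1, 0, 0, -5], [0, 0, 1, 0, -5], [0, 0, 0, 1, 5]].

Note the characteristic polynomial does not split into linear factors over ℚ, so A has no Jordan form over ℚ; the rational canonical form exists over any field.

R = [[0, 0, 0, 0, 3], [1, 0, 0, 0, 5], [0, 1, 0, 0, -5], [0, 0, 1, 0, -5], [0, 0, 0, 1, 5]]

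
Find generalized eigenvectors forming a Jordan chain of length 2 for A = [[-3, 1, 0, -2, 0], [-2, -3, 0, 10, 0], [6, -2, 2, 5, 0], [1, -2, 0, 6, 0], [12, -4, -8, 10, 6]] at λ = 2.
We seek v_1 ∈ ker((A - 2I)^2) \ ker(A - 2I), then set v_{i+1} = (A - 2I) v_i.

One such chain is v_1 = [[0, 2, 0, 1, 0]]^T, v_2 = [[0, 0, 1, 0, 2]]^T. Check: (A - 2I) v_2 = [[0, 0, 0, 0, 0]]^T = 0.

v_1 = [[0, 2, 0, 1, 0]]^T, v_2 = [[0, 0, 1, 0, 2]]^T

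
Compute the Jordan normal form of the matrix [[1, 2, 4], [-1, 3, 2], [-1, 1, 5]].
J = [[3, 1, 0], [0, 3, 1], [0, 0, 3]]

The characteristic polynomial is det(xI - A) = (x - 3)^3, so the eigenvalues are 3 (algebraic multiplicity 3).

For λ = 3: rank(A - 3I) = 2, rank((A - 3I)^2) = 1, rank((A - 3I)^3) = 0. The eigenspace has dimension 3 - 2 = 1, so there is 1 Jordan block; the rank sequence gives block sizes [3].

Assembling the blocks gives the Jordan form J above.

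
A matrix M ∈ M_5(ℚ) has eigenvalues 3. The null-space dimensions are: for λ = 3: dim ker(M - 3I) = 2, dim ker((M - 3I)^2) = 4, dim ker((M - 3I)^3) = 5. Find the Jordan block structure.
λ = 3: successive nullity increments [2, 2, 1] count blocks of size ≥ k; block sizes are [3, 2].

Jordan blocks: (3, 3), (3, 2)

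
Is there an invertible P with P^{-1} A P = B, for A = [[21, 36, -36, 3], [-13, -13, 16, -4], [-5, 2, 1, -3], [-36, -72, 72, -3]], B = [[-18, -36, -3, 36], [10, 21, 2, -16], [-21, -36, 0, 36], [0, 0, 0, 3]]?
Both have characteristic polynomial (x - 3)^3(x + 3), but the minimal polynomial of A is (x - 3)^3(x + 3) while the minimal polynomial of B is (x - 3)^2(x + 3). The minimal polynomial is a similarity invariant, so A and B are not similar.

No.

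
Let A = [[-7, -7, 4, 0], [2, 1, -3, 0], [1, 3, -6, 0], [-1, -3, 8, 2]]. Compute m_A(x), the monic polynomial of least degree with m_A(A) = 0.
m_A(x) = (x - 2)(x + 4)^3

The characteristic polynomial factors as (x - 2)(x + 4)^3. The minimal polynomial is ∏(x - λ)^{k_λ} where k_λ is the size of the largest Jordan block at λ.

For λ = -4: rank(A + 4I) = 3, and the largest Jordan block has size 3 (the smallest k with rank((A + 4I)^k) = rank((A + 4I)^(k+1))).
For λ = 2: rank(A - 2I) = 3, and the largest Jordan block has size 1 (the smallest k with rank((A - 2I)^k) = rank((A - 2I)^(k+1))).

So m_A(x) = (x - 2)(x + 4)^3.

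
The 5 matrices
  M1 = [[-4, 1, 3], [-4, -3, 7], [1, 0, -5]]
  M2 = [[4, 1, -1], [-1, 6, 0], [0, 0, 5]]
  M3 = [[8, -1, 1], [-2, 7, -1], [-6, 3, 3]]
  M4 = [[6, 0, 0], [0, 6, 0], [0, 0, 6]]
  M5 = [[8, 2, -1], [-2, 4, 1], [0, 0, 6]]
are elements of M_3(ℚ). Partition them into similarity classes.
Characteristic polynomials: χ_{M1} = (x + 4)^3, χ_{M2} = (x - 5)^3, χ_{M3} = (x - 6)^3, χ_{M4} = (x - 6)^3, χ_{M5} = (x - 6)^3.

{M1}: invariant factors (x + 4)^3.

{M2}: invariant factors (x - 5)^3.

{M3, M5}: invariant factors x - 6, (x - 6)^2.

{M4}: invariant factors x - 6, x - 6, x - 6.

Matrices are similar if and only if their invariant-factor lists agree; the partition into similarity classes is {M1}, {M2}, {M3, M5}, {M4}.

4 classes: {M1}, {M2}, {M3, M5}, {M4}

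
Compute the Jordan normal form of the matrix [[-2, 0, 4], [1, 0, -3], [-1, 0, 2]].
J = [[0, 1, 0], [0, 0, 1], [0, 0, 0]]

The characteristic polynomial is det(xI - A) = x^3, so the eigenvalues are 0 (algebraic multiplicity 3).

For λ = 0: rank(A) = 2, rank(A^2) = 1, rank(A^3) = 0. The eigenspace has dimension 3 - 2 = 1, so there is 1 Jordan block; the rank sequence gives block sizes [3].

Assembling the blocks gives the Jordan form J above.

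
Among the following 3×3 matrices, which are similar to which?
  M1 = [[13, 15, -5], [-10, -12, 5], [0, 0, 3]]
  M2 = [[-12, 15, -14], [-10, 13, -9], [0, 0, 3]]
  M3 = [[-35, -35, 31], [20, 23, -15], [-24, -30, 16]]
2 classes: {M1}, {M2, M3}

Characteristic polynomials: χ_{M1} = (x - 3)^2(x + 2), χ_{M2} = (x - 3)^2(x + 2), χ_{M3} = (x - 3)^2(x + 2).

{M1}: invariant factors x - 3, (x - 3)(x + 2).

{M2, M3}: invariant factors (x - 3)^2(x + 2).

Matrices are similar if and only if their invariant-factor lists agree; the partition into similarity classes is {M1}, {M2, M3}.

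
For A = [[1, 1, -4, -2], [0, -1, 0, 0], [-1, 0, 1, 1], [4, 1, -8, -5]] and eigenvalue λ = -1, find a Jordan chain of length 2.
v_1 = [[0, 1, 0, 0]]^T, v_2 = [[1, 0, 0, 1]]^T

We seek v_1 ∈ ker((A + I)^2) \ ker(A + I), then set v_{i+1} = (A + I) v_i.

One such chain is v_1 = [[0, 1, 0, 0]]^T, v_2 = [[1, 0, 0, 1]]^T. Check: (A + I) v_2 = [[0, 0, 0, 0]]^T = 0.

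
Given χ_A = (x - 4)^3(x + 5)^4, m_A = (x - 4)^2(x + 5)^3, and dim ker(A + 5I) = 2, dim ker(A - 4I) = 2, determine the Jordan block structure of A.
λ = -5: algebraic multiplicity 4 (exponent in χ_A), largest block size 3 (exponent in m_A), 2 blocks (geometric multiplicity). These force block sizes [3, 1].
λ = 4: algebraic multiplicity 3 (exponent in χ_A), largest block size 2 (exponent in m_A), 2 blocks (geometric multiplicity). These force block sizes [2, 1].

Jordan blocks: (-5, 3), (-5, 1), (4, 2), (4, 1)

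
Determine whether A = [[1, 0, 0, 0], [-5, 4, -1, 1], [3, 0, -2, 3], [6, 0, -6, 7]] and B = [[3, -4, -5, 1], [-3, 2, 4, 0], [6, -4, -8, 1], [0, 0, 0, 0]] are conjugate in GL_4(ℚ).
trace(A) = 10 but trace(B) = -3. The trace is a similarity invariant, so A and B are not similar.

No.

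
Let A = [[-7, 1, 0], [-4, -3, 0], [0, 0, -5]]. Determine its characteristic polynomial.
χ_A(x) = (x + 5)^3

xI - A = [[x + 7, -1, 0], [4, x + 3, 0], [0, 0, x + 5]].

Expanding det(xI - A) along the first row:
det(xI - A) = + (x + 7)·det([[x + 3, 0], [0, x + 5]]) - (-1)·det([[4, 0], [0, x + 5]]) + (0)·det([[4, x + 3], [0, 0]]).

Evaluating gives χ_A(x) = x^3 + 15x^2 + 75x + 125 = (x + 5)^3.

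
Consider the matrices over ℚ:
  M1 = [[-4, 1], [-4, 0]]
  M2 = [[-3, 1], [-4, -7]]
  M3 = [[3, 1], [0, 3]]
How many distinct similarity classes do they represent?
3 classes: {M1}, {M2}, {M3}

Characteristic polynomials: χ_{M1} = (x + 2)^2, χ_{M2} = (x + 5)^2, χ_{M3} = (x - 3)^2.

{M1}: invariant factors (x + 2)^2.

{M2}: invariant factors (x + 5)^2.

{M3}: invariant factors (x - 3)^2.

Matrices are similar if and only if their invariant-factor lists agree; the partition into similarity classes is {M1}, {M2}, {M3}.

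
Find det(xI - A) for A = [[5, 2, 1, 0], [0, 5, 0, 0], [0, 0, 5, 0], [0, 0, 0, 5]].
χ_A(x) = (x - 5)^4

xI - A = [[x - 5, -2, -1, 0], [0, x - 5, 0, 0], [0, 0, x - 5, 0], [0, 0, 0, x - 5]].

Expanding det(xI - A) along the first row:
det(xI - A) = + (x - 5)·det([[x - 5, 0, 0], [0, x - 5, 0], [0, 0, x - 5]]) - (-2)·det([[0, 0, 0], [0, x - 5, 0], [0, 0, x - 5]]) + (-1)·det([[0, x - 5, 0], [0, 0, 0], [0, 0, x - 5]]) - (0)·det([[0, x - 5, 0], [0, 0, x - 5], [0, 0, 0]]).

Evaluating gives χ_A(x) = x^4 - 20x^3 + 150x^2 - 500x + 625 = (x - 5)^4.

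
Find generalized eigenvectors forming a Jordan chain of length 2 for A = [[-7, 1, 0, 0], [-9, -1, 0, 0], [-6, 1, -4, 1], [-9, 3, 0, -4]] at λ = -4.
We seek v_1 ∈ ker((A + 4I)^2) \ ker(A + 4I), then set v_{i+1} = (A + 4I) v_i.

One such chain is v_1 = [[0, 1, 0, 1]]^T, v_2 = [[1, 3, 2, 3]]^T. Check: (A + 4I) v_2 = [[0, 0, 0, 0]]^T = 0.

v_1 = [[0, 1, 0, 1]]^T, v_2 = [[1, 3, 2, 3]]^T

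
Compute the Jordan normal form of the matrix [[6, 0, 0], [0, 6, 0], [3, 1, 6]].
J = [[6, 1, 0], [0, 6, 0], [0, 0, 6]]

The characteristic polynomial is det(xI - A) = (x - 6)^3, so the eigenvalues are 6 (algebraic multiplicity 3).

For λ = 6: rank(A - 6I) = 1, rank((A - 6I)^2) = 0. The eigenspace has dimension 3 - 1 = 2, so there are 2 Jordan blocks; the rank sequence gives block sizes [2, 1].

Assembling the blocks gives the Jordan form J above.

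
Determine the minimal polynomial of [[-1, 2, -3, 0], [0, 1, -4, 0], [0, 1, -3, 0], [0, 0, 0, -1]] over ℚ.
The characteristic polynomial factors as (x + 1)^4. The minimal polynomial is ∏(x - λ)^{k_λ} where k_λ is the size of the largest Jordan block at λ.

For λ = -1: rank(A + I) = 2, and the largest Jordan block has size 3 (the smallest k with rank((A + I)^k) = rank((A + I)^(k+1))).

So m_A(x) = (x + 1)^3.

m_A(x) = (x + 1)^3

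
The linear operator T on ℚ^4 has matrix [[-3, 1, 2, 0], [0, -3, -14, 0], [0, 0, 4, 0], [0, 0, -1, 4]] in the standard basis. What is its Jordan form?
J = [[-3, 1, 0, 0], [0, -3, 0, 0], [0, 0, 4, 1], [0, 0, 0, 4]]

The characteristic polynomial is det(xI - A) = (x - 4)^2(x + 3)^2, so the eigenvalues are -3 (algebraic multiplicity 2), 4 (algebraic multiplicity 2).

For λ = -3: rank(A + 3I) = 3, rank((A + 3I)^2) = 2. The eigenspace has dimension 4 - 3 = 1, so there is 1 Jordan block; the rank sequence gives block sizes [2].

For λ = 4: rank(A - 4I) = 3, rank((A - 4I)^2) = 2. The eigenspace has dimension 4 - 3 = 1, so there is 1 Jordan block; the rank sequence gives block sizes [2].

Assembling the blocks gives the Jordan form J above.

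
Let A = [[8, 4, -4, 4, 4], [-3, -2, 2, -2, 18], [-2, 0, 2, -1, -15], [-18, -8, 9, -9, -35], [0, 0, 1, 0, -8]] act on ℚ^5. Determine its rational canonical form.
R = [[0, 4, 0, 0, 0], [1, -2, 0, 0, 0], [0, 0, 0, 0, 20], [0, 0, 1, 0, -6], [0, 0, 0, 1, -7]]

The invariant factors of A (the non-unit diagonal entries of the Smith normal form of xI - A over ℚ[x]) are x^2 + 2x - 4, (x + 5)(x^2 + 2x - 4), each dividing the next. The characteristic polynomial is their product, (x + 5)(x^2 + 2x - 4)^2.

The rational canonical form is the block-diagonal matrix of companion matrices C(f_i):
R = [[0, 4, 0, 0, 0], [1, -2, 0, 0, 0], [0, 0, 0, 0, 20], [0, 0, 1, 0, -6], [0, 0, 0, 1, -7]].

Note the characteristic polynomial does not split into linear factors over ℚ, so A has no Jordan form over ℚ; the rational canonical form exists over any field.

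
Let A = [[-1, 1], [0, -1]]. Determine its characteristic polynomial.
χ_A(x) = (x + 1)^2

xI - A = [[x + 1, -1], [0, x + 1]].

Expanding det(xI - A) along the first row:
det(xI - A) = + (x + 1)·det([[x + 1]]) - (-1)·det([[0]]).

Evaluating gives χ_A(x) = x^2 + 2x + 1 = (x + 1)^2.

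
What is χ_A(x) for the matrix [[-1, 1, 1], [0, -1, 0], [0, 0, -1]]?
χ_A(x) = (x + 1)^3

xI - A = [[x + 1, -1, -1], [0, x + 1, 0], [0, 0, x + 1]].

Expanding det(xI - A) along the first row:
det(xI - A) = + (x + 1)·det([[x + 1, 0], [0, x + 1]]) - (-1)·det([[0, 0], [0, x + 1]]) + (-1)·det([[0, x + 1], [0, 0]]).

Evaluating gives χ_A(x) = x^3 + 3x^2 + 3x + 1 = (x + 1)^3.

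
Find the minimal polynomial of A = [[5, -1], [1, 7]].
The characteristic polynomial factors as (x - 6)^2. The minimal polynomial is ∏(x - λ)^{k_λ} where k_λ is the size of the largest Jordan block at λ.

For λ = 6: rank(A - 6I) = 1, and the largest Jordan block has size 2 (the smallest k with rank((A - 6I)^k) = rank((A - 6I)^(k+1))).

So m_A(x) = (x - 6)^2.

m_A(x) = (x - 6)^2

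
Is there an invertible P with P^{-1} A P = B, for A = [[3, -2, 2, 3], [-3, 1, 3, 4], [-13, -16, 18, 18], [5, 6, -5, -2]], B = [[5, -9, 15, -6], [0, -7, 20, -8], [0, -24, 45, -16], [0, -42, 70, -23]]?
Both have characteristic polynomial (x - 5)^4, but the minimal polynomial of A is (x - 5)^3 while the minimal polynomial of B is (x - 5)^2. The minimal polynomial is a similarity invariant, so A and B are not similar.

No.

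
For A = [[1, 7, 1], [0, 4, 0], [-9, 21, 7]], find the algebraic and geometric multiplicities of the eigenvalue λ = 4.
algebraic multiplicity 3, geometric multiplicity 2

The characteristic polynomial is (x - 4)^3, so the factor x - 4 appears with exponent 3: the algebraic multiplicity is 3.

rank(A - 4I) = 1, so the eigenspace has dimension 3 - 1 = 2: the geometric multiplicity is 2.

Since 2 < 3, A is not diagonalizable.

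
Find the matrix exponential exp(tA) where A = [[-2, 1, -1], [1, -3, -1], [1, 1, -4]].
e^{tA} = [[(t^2/2 + t + 1)*e^{-3*t}, t*e^{-3*t}, t*(-t - 2)*e^{-3*t}/2], [t*e^{-3*t}, e^{-3*t}, -t*e^{-3*t}], [t*(t + 2)*e^{-3*t}/2, t*e^{-3*t}, (-t^2/2 - t + 1)*e^{-3*t}]]

A has Jordan form J = [[-3, 1, 0], [0, -3, 1], [0, 0, -3]] with A = PJP^{-1}, so e^{tA} = P e^{tJ} P^{-1}.

For a Jordan block J_k(λ), e^{tJ_k(λ)} = e^{λt} · (I + tN + t^2 N^2/2! + ... + t^{k-1} N^{k-1}/(k-1)!) where N is the nilpotent superdiagonal part.

Assembling the blocks and conjugating back gives the entries of e^{tA} as shown above.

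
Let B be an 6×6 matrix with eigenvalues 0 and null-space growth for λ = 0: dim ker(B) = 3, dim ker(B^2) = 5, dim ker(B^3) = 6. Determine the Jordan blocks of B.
λ = 0: successive nullity increments [3, 2, 1] count blocks of size ≥ k; block sizes are [3, 2, 1].

Jordan blocks: (0, 3), (0, 2), (0, 1)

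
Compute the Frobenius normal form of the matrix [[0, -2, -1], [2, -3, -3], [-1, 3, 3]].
The invariant factors of A (the non-unit diagonal entries of the Smith normal form of xI - A over ℚ[x]) are x^3 + 3x - 3, each dividing the next. The characteristic polynomial is their product, x^3 + 3x - 3.

The rational canonical form is the block-diagonal matrix of companion matrices C(f_i):
R = [[0, 0, 3], [1, 0, -3], [0, 1, 0]].

Note the characteristic polynomial does not split into linear factors over ℚ, so A has no Jordan form over ℚ; the rational canonical form exists over any field.

R = [[0, 0, 3], [1, 0, -3], [0, 1, 0]]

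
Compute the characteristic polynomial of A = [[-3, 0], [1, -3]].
xI - A = [[x + 3, 0], [-1, x + 3]].

Expanding det(xI - A) along the first row:
det(xI - A) = + (x + 3)·det([[x + 3]]) - (0)·det([[-1]]).

Evaluating gives χ_A(x) = x^2 + 6x + 9 = (x + 3)^2.

χ_A(x) = (x + 3)^2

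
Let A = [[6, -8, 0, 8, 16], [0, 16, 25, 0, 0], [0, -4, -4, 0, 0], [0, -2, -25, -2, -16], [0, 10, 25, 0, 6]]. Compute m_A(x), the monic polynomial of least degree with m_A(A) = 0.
m_A(x) = (x - 6)^2(x + 2)

The characteristic polynomial factors as (x - 6)^4(x + 2). The minimal polynomial is ∏(x - λ)^{k_λ} where k_λ is the size of the largest Jordan block at λ.

For λ = -2: rank(A + 2I) = 4, and the largest Jordan block has size 1 (the smallest k with rank((A + 2I)^k) = rank((A + 2I)^(k+1))).
For λ = 6: rank(A - 6I) = 2, and the largest Jordan block has size 2 (the smallest k with rank((A - 6I)^k) = rank((A - 6I)^(k+1))).

So m_A(x) = (x - 6)^2(x + 2).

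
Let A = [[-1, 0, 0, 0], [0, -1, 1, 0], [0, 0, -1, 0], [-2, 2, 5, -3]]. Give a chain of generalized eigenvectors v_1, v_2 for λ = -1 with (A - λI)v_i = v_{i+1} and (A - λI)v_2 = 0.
We seek v_1 ∈ ker((A + I)^2) \ ker(A + I), then set v_{i+1} = (A + I) v_i.

One such chain is v_1 = [[0, 0, 1, 2]]^T, v_2 = [[0, 1, 0, 1]]^T. Check: (A + I) v_2 = [[0, 0, 0, 0]]^T = 0.

v_1 = [[0, 0, 1, 2]]^T, v_2 = [[0, 1, 0, 1]]^T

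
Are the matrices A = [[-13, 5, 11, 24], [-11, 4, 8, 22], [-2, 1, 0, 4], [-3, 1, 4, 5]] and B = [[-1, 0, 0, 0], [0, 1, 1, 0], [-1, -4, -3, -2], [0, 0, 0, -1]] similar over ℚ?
Yes.

Two matrices over a field are similar if and only if they have the same invariant factors.

Both A and B have characteristic polynomial (x + 1)^4 and minimal polynomial (x + 1)^3. Computing further, both have invariant factors x + 1, (x + 1)^3. Hence A and B are similar.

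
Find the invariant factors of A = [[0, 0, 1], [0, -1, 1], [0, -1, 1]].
The Jordan structure of A has elementary divisors x^3. Arranging the block sizes at each eigenvalue in decreasing order and taking row products gives the invariant factors.

Invariant factors (smallest first, each dividing the next): x^3.

Check: the last factor x^3 is the minimal polynomial, and the product x^3 is the characteristic polynomial.

x^3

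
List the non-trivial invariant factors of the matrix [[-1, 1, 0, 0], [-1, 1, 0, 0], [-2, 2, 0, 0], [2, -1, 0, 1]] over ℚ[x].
x, x^2(x - 1)

The Jordan structure of A has elementary divisors x^2, x, (x - 1). Arranging the block sizes at each eigenvalue in decreasing order and taking row products gives the invariant factors.

Invariant factors (smallest first, each dividing the next): x, x^2(x - 1).

Check: the last factor x^2(x - 1) is the minimal polynomial, and the product x^3(x - 1) is the characteristic polynomial.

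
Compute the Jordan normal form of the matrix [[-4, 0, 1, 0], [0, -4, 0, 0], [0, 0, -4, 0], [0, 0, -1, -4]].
J = [[-4, 1, 0, 0], [0, -4, 0, 0], [0, 0, -4, 0], [0, 0, 0, -4]]

The characteristic polynomial is det(xI - A) = (x + 4)^4, so the eigenvalues are -4 (algebraic multiplicity 4).

For λ = -4: rank(A + 4I) = 1, rank((A + 4I)^2) = 0. The eigenspace has dimension 4 - 1 = 3, so there are 3 Jordan blocks; the rank sequence gives block sizes [2, 1, 1].

Assembling the blocks gives the Jordan form J above.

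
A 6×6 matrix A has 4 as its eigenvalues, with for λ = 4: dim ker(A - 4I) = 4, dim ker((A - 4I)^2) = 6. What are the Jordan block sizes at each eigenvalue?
Jordan blocks: (4, 2), (4, 2), (4, 1), (4, 1)

λ = 4: successive nullity increments [4, 2] count blocks of size ≥ k; block sizes are [2, 2, 1, 1].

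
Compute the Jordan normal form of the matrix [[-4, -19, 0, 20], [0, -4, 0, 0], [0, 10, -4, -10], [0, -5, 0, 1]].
J = [[-4, 1, 0, 0], [0, -4, 0, 0], [0, 0, -4, 0], [0, 0, 0, 1]]

The characteristic polynomial is det(xI - A) = (x - 1)(x + 4)^3, so the eigenvalues are -4 (algebraic multiplicity 3), 1 (algebraic multiplicity 1).

For λ = -4: rank(A + 4I) = 2, rank((A + 4I)^2) = 1. The eigenspace has dimension 4 - 2 = 2, so there are 2 Jordan blocks; the rank sequence gives block sizes [2, 1].

For λ = 1: algebraic multiplicity 1 gives one 1×1 block.

Assembling the blocks gives the Jordan form J above.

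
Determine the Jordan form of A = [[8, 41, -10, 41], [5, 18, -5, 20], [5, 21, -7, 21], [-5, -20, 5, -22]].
J = [[-2, 1, 0, 0], [0, -2, 0, 0], [0, 0, -2, 0], [0, 0, 0, 3]]

The characteristic polynomial is det(xI - A) = (x - 3)(x + 2)^3, so the eigenvalues are -2 (algebraic multiplicity 3), 3 (algebraic multiplicity 1).

For λ = -2: rank(A + 2I) = 2, rank((A + 2I)^2) = 1. The eigenspace has dimension 4 - 2 = 2, so there are 2 Jordan blocks; the rank sequence gives block sizes [2, 1].

For λ = 3: algebraic multiplicity 1 gives one 1×1 block.

Assembling the blocks gives the Jordan form J above.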